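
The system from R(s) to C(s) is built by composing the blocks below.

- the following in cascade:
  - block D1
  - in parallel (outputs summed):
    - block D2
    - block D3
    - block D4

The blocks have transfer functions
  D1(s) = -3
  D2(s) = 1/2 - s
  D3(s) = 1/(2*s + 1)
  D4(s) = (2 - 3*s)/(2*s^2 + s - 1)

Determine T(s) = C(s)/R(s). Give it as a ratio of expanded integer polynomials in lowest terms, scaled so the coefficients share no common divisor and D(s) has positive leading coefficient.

The answer is (24*s^4 + 12*s^3 + 6*s^2 - 15*s - 3)/(8*s^3 + 8*s^2 - 2*s - 2).

Reasoning:
Step 1 - combine D2, D3, D4 in parallel: (-8*s^4 - 4*s^3 - 2*s^2 + 5*s + 1)/(8*s^3 + 8*s^2 - 2*s - 2)
Step 2 - series reduction of D1, (D2+D3+D4): this yields T(s), and no further normalization is needed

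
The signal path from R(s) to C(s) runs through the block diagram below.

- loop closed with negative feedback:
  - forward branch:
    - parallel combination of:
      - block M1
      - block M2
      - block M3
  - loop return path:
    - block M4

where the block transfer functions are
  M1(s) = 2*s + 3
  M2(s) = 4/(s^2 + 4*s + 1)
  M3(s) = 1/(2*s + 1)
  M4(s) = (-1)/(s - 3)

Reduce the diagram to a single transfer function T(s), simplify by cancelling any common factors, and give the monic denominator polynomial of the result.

Step 1: combine M1, M2, M3 in parallel -> (4*s^4 + 24*s^3 + 40*s^2 + 32*s + 8)/(2*s^3 + 9*s^2 + 6*s + 1)
Step 2: feedback reduction of (M1+M2+M3), M4 -> (-4*s^5 - 12*s^4 + 32*s^3 + 88*s^2 + 88*s + 24)/(2*s^4 + 21*s^3 + 61*s^2 + 49*s + 11)
No further cancellation is possible in the step-2 result, so that is T(s). Its denominator becomes monic after dividing by the leading coefficient 2.

Final answer: s^4 + 21*s^3/2 + 61*s^2/2 + 49*s/2 + 11/2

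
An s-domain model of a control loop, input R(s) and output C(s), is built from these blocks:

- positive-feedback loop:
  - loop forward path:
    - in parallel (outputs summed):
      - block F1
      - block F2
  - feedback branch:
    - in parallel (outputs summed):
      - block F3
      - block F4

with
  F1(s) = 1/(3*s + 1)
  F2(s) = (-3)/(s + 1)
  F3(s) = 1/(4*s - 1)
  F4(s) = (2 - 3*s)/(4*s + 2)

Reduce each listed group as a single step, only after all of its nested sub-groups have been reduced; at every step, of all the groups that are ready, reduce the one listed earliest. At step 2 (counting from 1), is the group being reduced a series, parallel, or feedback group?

Step 1: reduce the parallel group F1, F2
Step 2: combine F3, F4 in parallel
Step 3: close the feedback loop around (F1+F2), (F3+F4)
Step 2 collapses a parallel group.

Hence the answer: parallel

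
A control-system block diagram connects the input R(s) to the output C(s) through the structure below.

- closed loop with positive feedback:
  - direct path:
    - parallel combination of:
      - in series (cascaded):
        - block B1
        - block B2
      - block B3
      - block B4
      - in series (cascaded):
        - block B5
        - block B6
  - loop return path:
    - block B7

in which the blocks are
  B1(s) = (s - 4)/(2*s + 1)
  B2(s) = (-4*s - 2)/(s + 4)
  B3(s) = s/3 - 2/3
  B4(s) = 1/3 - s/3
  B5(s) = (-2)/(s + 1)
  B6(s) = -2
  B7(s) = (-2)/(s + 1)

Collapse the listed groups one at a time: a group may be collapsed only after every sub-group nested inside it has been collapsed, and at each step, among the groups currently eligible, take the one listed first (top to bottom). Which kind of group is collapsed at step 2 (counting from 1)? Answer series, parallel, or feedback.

Step 1. series reduction of B1, B2
Step 2. reduce the series chain B5, B6
Step 3. reduce the parallel group (B1*B2), B3, B4, (B5*B6)
Step 4. feedback reduction of ((B1*B2)+B3+B4+(B5*B6)), B7
Step 2 collapses a series group.

Hence the answer: series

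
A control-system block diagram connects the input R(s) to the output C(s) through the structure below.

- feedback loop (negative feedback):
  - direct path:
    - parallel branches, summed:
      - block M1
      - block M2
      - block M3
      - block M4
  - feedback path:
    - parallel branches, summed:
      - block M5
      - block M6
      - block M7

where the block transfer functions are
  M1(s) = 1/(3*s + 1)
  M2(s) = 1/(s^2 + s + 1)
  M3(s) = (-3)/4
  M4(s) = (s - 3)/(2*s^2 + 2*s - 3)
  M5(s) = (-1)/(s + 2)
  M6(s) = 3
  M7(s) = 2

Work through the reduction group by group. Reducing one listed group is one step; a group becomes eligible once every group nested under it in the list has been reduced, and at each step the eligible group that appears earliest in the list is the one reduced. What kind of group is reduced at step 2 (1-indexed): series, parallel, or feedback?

The answer is parallel.

Reasoning:
1. combine M1, M2, M3, M4 in parallel
2. sum the parallel branches M5, M6, M7
3. collapse the loop ((M1+M2+M3+M4) forward, (M5+M6+M7) return)
The group at step 2 is a parallel group.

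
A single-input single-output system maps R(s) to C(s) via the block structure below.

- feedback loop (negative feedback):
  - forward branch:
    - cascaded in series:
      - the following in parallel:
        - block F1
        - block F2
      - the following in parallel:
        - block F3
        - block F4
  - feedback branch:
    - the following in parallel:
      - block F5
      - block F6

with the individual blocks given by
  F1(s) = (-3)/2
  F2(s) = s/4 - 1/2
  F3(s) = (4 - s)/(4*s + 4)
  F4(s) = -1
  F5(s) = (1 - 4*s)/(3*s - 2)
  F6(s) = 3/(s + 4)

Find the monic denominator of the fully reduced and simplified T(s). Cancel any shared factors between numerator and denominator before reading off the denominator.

(1) sum the parallel branches F1, F2; result s/4 - 2
(2) parallel reduction of F3, F4; result (-5*s)/(4*s + 4)
(3) cascade (F1+F2), (F3+F4); result (-5*s^2 + 40*s)/(16*s + 16)
(4) combine F5, F6 in parallel; result (-4*s^2 - 6*s - 2)/(3*s^2 + 10*s - 8)
(5) close the feedback loop around ((F1+F2)*(F3+F4)), (F5+F6); result (-15*s^4 + 70*s^3 + 440*s^2 - 320*s)/(20*s^4 - 82*s^3 - 22*s^2 - 48*s - 128)
No further cancellation is possible in the step-5 result, so that is T(s). Its denominator becomes monic after dividing by the leading coefficient 20.

Hence the answer: s^4 - 41*s^3/10 - 11*s^2/10 - 12*s/5 - 32/5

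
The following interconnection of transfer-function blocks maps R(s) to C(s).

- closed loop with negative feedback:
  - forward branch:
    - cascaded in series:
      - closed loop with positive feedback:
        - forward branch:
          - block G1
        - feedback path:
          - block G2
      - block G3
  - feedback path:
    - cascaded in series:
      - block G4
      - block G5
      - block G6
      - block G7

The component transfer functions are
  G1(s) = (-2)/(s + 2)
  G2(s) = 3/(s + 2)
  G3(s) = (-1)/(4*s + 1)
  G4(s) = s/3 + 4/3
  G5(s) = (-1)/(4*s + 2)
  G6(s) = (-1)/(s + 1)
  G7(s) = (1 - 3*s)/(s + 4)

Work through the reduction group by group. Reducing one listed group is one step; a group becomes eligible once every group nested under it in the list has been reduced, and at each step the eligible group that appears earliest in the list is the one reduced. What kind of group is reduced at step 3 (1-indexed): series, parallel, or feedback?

The answer is series.

Reasoning:
(1) close the feedback loop around G1, G2
(2) combine [G1/(1-G1*G2)], G3 in series
(3) combine G4, G5, G6, G7 in series
(4) collapse the loop (([G1/(1-G1*G2)]*G3) forward, (G4*G5*G6*G7) return)
The group at step 3 is a series group.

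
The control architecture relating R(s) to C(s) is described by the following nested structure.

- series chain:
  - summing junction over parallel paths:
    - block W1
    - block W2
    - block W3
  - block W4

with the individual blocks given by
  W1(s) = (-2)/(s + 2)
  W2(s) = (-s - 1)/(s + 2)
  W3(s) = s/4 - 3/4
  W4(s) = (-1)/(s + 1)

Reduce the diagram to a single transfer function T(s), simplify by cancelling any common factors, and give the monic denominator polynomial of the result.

(1) reduce the parallel group W1, W2, W3: (s^2 - 5*s - 18)/(4*s + 8)
(2) multiply (W1+W2+W3), W4 (series): (-s^2 + 5*s + 18)/(4*s^2 + 12*s + 8)
That last expression is T(s), already simplified. Scaling its denominator by 1/4 (the reciprocal of the leading coefficient) yields the monic denominator.

Therefore the answer is s^2 + 3*s + 2.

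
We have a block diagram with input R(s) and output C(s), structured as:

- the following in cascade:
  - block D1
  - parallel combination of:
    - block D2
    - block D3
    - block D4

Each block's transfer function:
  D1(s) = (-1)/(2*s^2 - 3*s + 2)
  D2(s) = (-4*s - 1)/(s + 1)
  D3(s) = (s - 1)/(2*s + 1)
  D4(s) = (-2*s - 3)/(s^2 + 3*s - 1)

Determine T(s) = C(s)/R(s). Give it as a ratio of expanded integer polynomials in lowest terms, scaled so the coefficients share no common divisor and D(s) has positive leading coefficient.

Step 1 - reduce the parallel group D2, D3, D4 = (-7*s^4 - 31*s^3 - 25*s^2 - 11*s - 1)/(2*s^4 + 9*s^3 + 8*s^2 - 1)
Step 2 - combine D1, (D2+D3+D4) in series; the result is T(s) itself (integer coefficients, no common factor, positive leading denominator coefficient)

Final answer: (7*s^4 + 31*s^3 + 25*s^2 + 11*s + 1)/(4*s^6 + 12*s^5 - 7*s^4 - 6*s^3 + 14*s^2 + 3*s - 2)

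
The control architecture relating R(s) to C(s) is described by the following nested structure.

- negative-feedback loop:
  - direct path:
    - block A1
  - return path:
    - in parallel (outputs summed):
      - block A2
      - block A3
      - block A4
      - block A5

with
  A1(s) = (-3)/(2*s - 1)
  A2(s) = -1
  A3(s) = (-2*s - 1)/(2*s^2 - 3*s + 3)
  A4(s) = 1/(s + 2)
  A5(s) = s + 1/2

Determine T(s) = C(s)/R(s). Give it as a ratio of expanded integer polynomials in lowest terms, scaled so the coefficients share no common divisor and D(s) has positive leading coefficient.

[1] reduce the parallel group A2, A3, A4, A5 -> (4*s^4 - 7*s^2 - s - 4)/(4*s^3 + 2*s^2 - 6*s + 12)
[2] feedback reduction of A1, (A2+A3+A4+A5); the result is T(s) itself (integer coefficients, no common factor, positive leading denominator coefficient)

Hence the answer: (12*s^3 + 6*s^2 - 18*s + 36)/(4*s^4 - 7*s^2 - 33*s)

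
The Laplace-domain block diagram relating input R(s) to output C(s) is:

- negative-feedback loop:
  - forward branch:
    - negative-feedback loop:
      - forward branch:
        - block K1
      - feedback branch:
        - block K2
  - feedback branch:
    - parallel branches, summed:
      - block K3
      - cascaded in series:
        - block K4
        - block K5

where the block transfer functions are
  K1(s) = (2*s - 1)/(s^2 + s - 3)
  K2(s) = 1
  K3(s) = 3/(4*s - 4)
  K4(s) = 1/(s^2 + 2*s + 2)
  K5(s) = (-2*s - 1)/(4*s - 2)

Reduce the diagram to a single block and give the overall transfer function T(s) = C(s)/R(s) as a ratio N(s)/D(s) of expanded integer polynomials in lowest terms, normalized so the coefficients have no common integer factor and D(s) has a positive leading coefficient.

Step 1. feedback reduction of K1, K2, giving (2*s - 1)/(s^2 + 3*s - 4)
Step 2. series reduction of K4, K5, giving (-2*s - 1)/(4*s^3 + 6*s^2 + 4*s - 4)
Step 3. parallel reduction of K3, (K4*K5), giving (6*s^3 + 5*s^2 + 8*s - 4)/(8*s^4 + 4*s^3 - 4*s^2 - 16*s + 8)
Step 4. close the feedback loop around [K1/(1+K1*K2)], (K3+(K4*K5)); the result is T(s) itself (integer coefficients, no common factor, positive leading denominator coefficient)

Answer: (8*s^4 + 4*s^3 - 4*s^2 - 16*s + 8)/(4*s^5 + 16*s^4 + 2*s^3 - 19*s^2 - 16*s + 28)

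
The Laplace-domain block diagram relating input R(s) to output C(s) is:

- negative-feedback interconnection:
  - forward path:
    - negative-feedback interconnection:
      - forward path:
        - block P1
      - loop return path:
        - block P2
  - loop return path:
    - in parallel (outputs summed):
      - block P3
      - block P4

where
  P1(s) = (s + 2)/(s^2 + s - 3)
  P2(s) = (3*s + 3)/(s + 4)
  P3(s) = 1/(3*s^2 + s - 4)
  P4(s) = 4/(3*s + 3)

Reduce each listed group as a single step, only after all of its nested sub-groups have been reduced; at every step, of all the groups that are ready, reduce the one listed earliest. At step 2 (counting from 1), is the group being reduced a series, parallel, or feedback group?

Step 1 - collapse the loop (P1 forward, P2 return)
Step 2 - combine P3, P4 in parallel
Step 3 - feedback reduction of [P1/(1+P1*P2)], (P3+P4)
At step 2 the group reduced is parallel.

Therefore the answer is parallel.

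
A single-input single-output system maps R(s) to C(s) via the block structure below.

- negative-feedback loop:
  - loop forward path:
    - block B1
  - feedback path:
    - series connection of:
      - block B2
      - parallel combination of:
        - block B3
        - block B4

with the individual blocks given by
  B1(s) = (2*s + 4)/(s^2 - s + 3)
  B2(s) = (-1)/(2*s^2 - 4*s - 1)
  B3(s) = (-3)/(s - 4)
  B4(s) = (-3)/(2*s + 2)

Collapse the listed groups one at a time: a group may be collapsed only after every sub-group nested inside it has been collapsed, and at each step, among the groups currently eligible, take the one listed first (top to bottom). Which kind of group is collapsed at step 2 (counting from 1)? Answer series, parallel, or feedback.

Step 1 - reduce the parallel group B3, B4
Step 2 - multiply B2, (B3+B4) (series)
Step 3 - close the feedback loop around B1, (B2*(B3+B4))
The group at step 2 is a series group.

Final answer: series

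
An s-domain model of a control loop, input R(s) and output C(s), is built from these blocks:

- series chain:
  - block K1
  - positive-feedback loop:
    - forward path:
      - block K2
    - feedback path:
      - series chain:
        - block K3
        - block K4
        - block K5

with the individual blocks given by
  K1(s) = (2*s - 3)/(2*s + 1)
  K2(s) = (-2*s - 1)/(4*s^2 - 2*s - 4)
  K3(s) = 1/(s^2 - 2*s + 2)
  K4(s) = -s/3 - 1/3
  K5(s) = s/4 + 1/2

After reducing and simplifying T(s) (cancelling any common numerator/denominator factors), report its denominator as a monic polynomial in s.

(1) reduce the series chain K3, K4, K5 gives (-s^2 - 3*s - 2)/(12*s^2 - 24*s + 24)
(2) reduce the feedback loop with forward K2 and return (K3*K4*K5) gives (-24*s^3 + 36*s^2 - 24*s - 24)/(48*s^4 - 122*s^3 + 89*s^2 + 41*s - 98)
(3) series reduction of K1, [K2/(1-K2*(K3*K4*K5))] gives (-24*s^3 + 84*s^2 - 120*s + 72)/(48*s^4 - 122*s^3 + 89*s^2 + 41*s - 98)
That last expression is T(s), already simplified. Scaling its denominator by 1/48 (the reciprocal of the leading coefficient) yields the monic denominator.

Therefore the answer is s^4 - 61*s^3/24 + 89*s^2/48 + 41*s/48 - 49/24.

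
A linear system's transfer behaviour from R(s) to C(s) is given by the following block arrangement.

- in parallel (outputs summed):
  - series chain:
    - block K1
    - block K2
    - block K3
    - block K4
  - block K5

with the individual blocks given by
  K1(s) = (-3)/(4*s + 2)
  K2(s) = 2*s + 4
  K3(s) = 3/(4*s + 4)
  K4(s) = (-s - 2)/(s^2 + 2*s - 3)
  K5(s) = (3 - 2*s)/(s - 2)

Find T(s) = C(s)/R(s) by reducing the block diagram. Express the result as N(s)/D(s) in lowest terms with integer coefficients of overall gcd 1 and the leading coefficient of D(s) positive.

Answer: (-16*s^5 - 32*s^4 + 85*s^3 + 86*s^2 - 96*s - 108)/(8*s^5 + 12*s^4 - 52*s^3 - 36*s^2 + 44*s + 24)

Working:
[1] combine K1, K2, K3, K4 in series, giving (9*s^2 + 36*s + 36)/(8*s^4 + 28*s^3 + 4*s^2 - 28*s - 12)
[2] sum the parallel branches (K1*K2*K3*K4), K5; the result is T(s) itself (integer coefficients, no common factor, positive leading denominator coefficient)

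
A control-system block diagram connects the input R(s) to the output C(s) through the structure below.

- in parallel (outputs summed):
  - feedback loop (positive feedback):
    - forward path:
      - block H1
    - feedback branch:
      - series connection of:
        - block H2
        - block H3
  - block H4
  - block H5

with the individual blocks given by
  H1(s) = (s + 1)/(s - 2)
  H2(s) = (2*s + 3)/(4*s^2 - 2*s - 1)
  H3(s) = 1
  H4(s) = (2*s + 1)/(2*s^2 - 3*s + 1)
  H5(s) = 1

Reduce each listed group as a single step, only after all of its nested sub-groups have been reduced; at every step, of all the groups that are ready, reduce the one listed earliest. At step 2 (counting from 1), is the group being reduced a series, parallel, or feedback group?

1. series reduction of H2, H3
2. close the feedback loop around H1, (H2*H3)
3. parallel reduction of [H1/(1-H1*(H2*H3))], H4, H5
At step 2 the group reduced is feedback.

Therefore the answer is feedback.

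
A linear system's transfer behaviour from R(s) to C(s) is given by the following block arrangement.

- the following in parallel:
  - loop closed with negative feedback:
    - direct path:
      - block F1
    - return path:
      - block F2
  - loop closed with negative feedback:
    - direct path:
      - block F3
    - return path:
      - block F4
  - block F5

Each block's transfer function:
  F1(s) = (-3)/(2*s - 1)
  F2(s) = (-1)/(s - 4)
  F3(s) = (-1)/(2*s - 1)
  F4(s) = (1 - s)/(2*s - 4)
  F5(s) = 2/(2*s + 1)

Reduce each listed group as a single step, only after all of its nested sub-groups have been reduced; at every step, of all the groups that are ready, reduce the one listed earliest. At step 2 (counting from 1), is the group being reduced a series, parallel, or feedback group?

(1) reduce the feedback loop with forward F1 and return F2
(2) close the feedback loop around F3, F4
(3) combine [F1/(1+F1*F2)], [F3/(1+F3*F4)], F5 in parallel
Step 2 collapses a feedback group.

Therefore the answer is feedback.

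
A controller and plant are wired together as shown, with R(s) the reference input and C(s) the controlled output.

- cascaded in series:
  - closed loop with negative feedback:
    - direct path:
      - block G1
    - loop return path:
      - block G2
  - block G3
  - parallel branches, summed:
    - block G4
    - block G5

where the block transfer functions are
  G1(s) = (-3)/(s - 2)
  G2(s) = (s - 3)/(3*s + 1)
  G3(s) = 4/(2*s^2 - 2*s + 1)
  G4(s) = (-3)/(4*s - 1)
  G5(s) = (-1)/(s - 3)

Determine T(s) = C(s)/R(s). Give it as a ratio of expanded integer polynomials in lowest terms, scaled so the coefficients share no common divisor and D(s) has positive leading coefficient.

(1) reduce the feedback loop with forward G1 and return G2; result (-9*s - 3)/(3*s^2 - 8*s + 7)
(2) parallel reduction of G4, G5; result (10 - 7*s)/(4*s^2 - 13*s + 3)
(3) cascade [G1/(1+G1*G2)], G3, (G4+G5), giving the overall T(s)

Therefore the answer is (252*s^2 - 276*s - 120)/(24*s^6 - 166*s^5 + 436*s^4 - 583*s^3 + 413*s^2 - 157*s + 21).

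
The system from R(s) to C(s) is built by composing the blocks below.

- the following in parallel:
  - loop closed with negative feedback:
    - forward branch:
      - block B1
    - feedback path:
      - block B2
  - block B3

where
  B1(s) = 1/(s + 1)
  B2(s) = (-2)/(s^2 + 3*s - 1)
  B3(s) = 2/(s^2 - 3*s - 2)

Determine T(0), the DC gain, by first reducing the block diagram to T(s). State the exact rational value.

Step 1. reduce the feedback loop with forward B1 and return B2: (s^2 + 3*s - 1)/(s^3 + 4*s^2 + 2*s - 3)
Step 2. add [B1/(1+B1*B2)], B3 (parallel): (s^4 + 2*s^3 - 4*s^2 + s - 4)/(s^5 + s^4 - 12*s^3 - 17*s^2 + 5*s + 6)
That last expression is T(s); at s = 0 only the constant terms survive, so T(0) = -4/6 = -2/3.

Answer: -2/3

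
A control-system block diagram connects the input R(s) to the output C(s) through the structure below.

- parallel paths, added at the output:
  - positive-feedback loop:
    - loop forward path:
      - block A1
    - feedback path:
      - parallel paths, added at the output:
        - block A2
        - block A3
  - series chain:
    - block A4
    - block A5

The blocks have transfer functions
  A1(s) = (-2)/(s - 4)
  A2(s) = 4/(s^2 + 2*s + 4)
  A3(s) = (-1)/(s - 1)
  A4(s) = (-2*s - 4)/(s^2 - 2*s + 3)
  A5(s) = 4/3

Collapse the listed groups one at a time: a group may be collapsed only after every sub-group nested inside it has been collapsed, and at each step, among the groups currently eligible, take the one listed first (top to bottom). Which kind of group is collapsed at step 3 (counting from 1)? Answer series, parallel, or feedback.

[1] parallel reduction of A2, A3
[2] collapse the loop (A1 forward, (A2+A3) return)
[3] cascade A4, A5
[4] reduce the parallel group [A1/(1-A1*(A2+A3))], (A4*A5)
At step 3 the group reduced is series.

Answer: series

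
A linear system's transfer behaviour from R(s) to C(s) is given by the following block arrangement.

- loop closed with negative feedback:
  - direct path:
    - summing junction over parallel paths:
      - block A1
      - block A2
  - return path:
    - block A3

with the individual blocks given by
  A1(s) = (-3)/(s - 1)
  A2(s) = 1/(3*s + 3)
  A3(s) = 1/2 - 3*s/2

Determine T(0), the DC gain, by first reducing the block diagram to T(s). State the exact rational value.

First reduce the diagram to T(s).

Step 1 - combine A1, A2 in parallel, giving (-8*s - 10)/(3*s^2 - 3)
Step 2 - feedback reduction of (A1+A2), A3, giving (-8*s - 10)/(15*s^2 + 11*s - 8)
Evaluating the step-2 result (the overall T(s)) at s = 0 gives T(0) = -10/(-8) = 5/4.

Answer: 5/4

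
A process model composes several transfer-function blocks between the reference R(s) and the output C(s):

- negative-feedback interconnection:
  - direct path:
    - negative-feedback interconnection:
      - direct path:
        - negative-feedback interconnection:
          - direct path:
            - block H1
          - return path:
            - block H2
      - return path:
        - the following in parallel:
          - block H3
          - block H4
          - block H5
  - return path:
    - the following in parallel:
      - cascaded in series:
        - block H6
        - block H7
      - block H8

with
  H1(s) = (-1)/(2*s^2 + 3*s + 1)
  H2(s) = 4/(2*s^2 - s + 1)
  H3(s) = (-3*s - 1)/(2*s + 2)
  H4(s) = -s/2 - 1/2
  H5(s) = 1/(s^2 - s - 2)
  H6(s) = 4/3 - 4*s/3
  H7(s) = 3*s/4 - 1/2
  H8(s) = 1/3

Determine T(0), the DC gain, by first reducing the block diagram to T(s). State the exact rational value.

[1] feedback reduction of H1, H2, giving (-2*s^2 + s - 1)/(4*s^4 + 4*s^3 + s^2 + 2*s - 3)
[2] parallel reduction of H3, H4, H5, giving (-s^3 - 3*s^2 + 8*s + 6)/(2*s^2 - 2*s - 4)
[3] apply the feedback formula to [H1/(1+H1*H2)], (H3+H4+H5), giving (-4*s^4 + 6*s^3 + 4*s^2 - 2*s + 4)/(8*s^6 + 2*s^5 - 17*s^4 - 32*s^3 - 15*s^2 - 4*s + 6)
[4] series reduction of H6, H7, giving -s^2 + 5*s/3 - 2/3
[5] parallel reduction of (H6*H7), H8, giving -s^2 + 5*s/3 - 1/3
[6] close the feedback loop around [[H1/(1+H1*H2)]/(1+[H1/(1+H1*H2)]*(H3+H4+H5))], ((H6*H7)+H8), giving (-12*s^4 + 18*s^3 + 12*s^2 - 6*s + 12)/(36*s^6 - 32*s^5 - 29*s^4 - 76*s^3 - 71*s^2 + 10*s + 14)
That last expression is T(s); at s = 0 only the constant terms survive, so T(0) = 12/14 = 6/7.

Answer: 6/7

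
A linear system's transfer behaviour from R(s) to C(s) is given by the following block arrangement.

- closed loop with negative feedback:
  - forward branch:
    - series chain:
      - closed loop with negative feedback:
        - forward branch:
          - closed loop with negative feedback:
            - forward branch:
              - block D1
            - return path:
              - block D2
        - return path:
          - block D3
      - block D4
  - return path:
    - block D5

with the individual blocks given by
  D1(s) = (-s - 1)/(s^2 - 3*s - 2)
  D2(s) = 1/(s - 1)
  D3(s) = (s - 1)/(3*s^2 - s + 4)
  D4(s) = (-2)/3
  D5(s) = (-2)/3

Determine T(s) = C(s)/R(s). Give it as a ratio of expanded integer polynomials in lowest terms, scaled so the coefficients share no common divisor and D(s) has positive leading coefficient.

Answer: (18*s^4 - 6*s^3 + 6*s^2 + 6*s - 24)/(27*s^5 - 129*s^4 + 67*s^3 - 112*s^2 - 4*s + 43)

Working:
1. reduce the feedback loop with forward D1 and return D2 = (1 - s^2)/(s^3 - 4*s^2 + 1)
2. feedback reduction of [D1/(1+D1*D2)], D3 = (-3*s^4 + s^3 - s^2 - s + 4)/(3*s^5 - 13*s^4 + 7*s^3 - 12*s^2 + 3)
3. multiply [[D1/(1+D1*D2)]/(1+[D1/(1+D1*D2)]*D3)], D4 (series) = (6*s^4 - 2*s^3 + 2*s^2 + 2*s - 8)/(9*s^5 - 39*s^4 + 21*s^3 - 36*s^2 + 9)
4. feedback reduction of ([[D1/(1+D1*D2)]/(1+[D1/(1+D1*D2)]*D3)]*D4), D5: this yields T(s), and no further normalization is needed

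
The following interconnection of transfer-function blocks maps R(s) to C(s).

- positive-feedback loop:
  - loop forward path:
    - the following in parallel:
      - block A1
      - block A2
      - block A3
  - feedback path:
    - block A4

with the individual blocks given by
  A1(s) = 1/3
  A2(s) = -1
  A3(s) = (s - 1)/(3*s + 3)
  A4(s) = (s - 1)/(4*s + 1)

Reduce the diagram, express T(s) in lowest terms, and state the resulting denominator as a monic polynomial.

The answer is s^2 + 17*s/13.

Reasoning:
(1) reduce the parallel group A1, A2, A3 = (-s - 3)/(3*s + 3)
(2) collapse the loop ((A1+A2+A3) forward, A4 return) = (-4*s^2 - 13*s - 3)/(13*s^2 + 17*s)
No further cancellation is possible in the step-2 result, so that is T(s). Its denominator becomes monic after dividing by the leading coefficient 13.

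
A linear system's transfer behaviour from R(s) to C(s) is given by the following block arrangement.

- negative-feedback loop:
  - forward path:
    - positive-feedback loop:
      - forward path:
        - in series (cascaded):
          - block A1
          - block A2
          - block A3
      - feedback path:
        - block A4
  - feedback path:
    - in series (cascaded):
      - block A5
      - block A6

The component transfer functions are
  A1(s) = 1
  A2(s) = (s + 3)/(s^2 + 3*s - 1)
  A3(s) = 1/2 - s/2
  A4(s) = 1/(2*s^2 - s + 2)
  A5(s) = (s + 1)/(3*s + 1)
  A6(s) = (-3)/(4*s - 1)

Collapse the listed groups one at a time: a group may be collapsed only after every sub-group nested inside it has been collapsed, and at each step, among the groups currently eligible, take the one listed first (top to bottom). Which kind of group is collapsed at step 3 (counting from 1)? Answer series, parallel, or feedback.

Reducing step by step:

Step 1. series reduction of A1, A2, A3
Step 2. close the feedback loop around (A1*A2*A3), A4
Step 3. series reduction of A5, A6
Step 4. collapse the loop ([(A1*A2*A3)/(1-(A1*A2*A3)*A4)] forward, (A5*A6) return)
Step 3 collapses a series group.

Answer: series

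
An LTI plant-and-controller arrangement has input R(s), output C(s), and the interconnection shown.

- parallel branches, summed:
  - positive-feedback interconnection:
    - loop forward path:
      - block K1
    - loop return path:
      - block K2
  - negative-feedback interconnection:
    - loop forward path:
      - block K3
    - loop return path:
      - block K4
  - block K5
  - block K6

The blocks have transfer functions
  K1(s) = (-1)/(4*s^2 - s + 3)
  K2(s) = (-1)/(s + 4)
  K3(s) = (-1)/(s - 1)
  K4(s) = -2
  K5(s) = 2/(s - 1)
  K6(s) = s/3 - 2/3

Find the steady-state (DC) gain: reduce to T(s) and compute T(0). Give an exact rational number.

Reducing step by step:

Step 1 - collapse the loop (K1 forward, K2 return) -> (-s - 4)/(4*s^3 + 15*s^2 - s + 11)
Step 2 - reduce the feedback loop with forward K3 and return K4 -> (-1)/(s + 1)
Step 3 - reduce the parallel group [K1/(1-K1*K2)], [K3/(1+K3*K4)], K5, K6 -> (4*s^6 + 7*s^5 - 23*s^4 + 84*s^3 + 129*s^2 + 14*s + 133)/(12*s^5 + 45*s^4 - 15*s^3 - 12*s^2 + 3*s - 33)
DC gain: substitute s = 0 into T(s) from step 3: T(0) = 133/(-33) = -133/33.

Answer: -133/33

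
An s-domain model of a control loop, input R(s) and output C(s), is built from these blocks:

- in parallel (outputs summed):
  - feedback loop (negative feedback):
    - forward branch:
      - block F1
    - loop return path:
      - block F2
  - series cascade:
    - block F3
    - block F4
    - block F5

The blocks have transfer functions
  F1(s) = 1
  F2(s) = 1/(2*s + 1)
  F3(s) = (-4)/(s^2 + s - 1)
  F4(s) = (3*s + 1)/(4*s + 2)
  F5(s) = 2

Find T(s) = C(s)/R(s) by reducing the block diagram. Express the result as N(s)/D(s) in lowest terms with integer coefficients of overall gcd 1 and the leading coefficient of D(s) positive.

Step 1: apply the feedback formula to F1, F2; result (2*s + 1)/(2*s + 2)
Step 2: series reduction of F3, F4, F5; result (-12*s - 4)/(2*s^3 + 3*s^2 - s - 1)
Step 3: reduce the parallel group [F1/(1+F1*F2)], (F3*F4*F5), giving the overall T(s)

Final answer: (4*s^4 + 8*s^3 - 23*s^2 - 35*s - 9)/(4*s^4 + 10*s^3 + 4*s^2 - 4*s - 2)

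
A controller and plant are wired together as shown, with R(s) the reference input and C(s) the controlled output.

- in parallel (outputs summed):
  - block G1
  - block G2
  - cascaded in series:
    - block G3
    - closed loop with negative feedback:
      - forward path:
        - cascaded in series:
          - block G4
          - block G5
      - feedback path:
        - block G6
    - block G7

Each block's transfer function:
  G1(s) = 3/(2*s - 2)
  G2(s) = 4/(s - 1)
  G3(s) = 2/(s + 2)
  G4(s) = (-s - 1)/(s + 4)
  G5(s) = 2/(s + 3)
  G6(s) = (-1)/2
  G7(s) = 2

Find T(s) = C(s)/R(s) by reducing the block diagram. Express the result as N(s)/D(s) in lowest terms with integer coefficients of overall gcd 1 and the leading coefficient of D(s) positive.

Step 1 - combine G4, G5 in series = (-2*s - 2)/(s^2 + 7*s + 12)
Step 2 - reduce the feedback loop with forward (G4*G5) and return G6 = (-2*s - 2)/(s^2 + 8*s + 13)
Step 3 - series reduction of G3, [(G4*G5)/(1+(G4*G5)*G6)], G7 = (-8*s - 8)/(s^3 + 10*s^2 + 29*s + 26)
Step 4 - combine G1, G2, (G3*[(G4*G5)/(1+(G4*G5)*G6)]*G7) in parallel: this yields T(s), and no further normalization is needed

Therefore the answer is (11*s^3 + 94*s^2 + 319*s + 302)/(2*s^4 + 18*s^3 + 38*s^2 - 6*s - 52).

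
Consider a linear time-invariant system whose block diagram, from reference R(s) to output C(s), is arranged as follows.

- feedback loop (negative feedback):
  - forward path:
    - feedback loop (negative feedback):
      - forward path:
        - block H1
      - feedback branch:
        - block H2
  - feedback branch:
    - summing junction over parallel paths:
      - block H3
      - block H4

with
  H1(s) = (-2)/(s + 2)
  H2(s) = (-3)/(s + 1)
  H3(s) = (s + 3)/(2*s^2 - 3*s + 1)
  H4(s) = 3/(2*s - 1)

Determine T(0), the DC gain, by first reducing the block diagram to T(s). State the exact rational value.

The answer is -1/4.

Reasoning:
[1] apply the feedback formula to H1, H2; result (-2*s - 2)/(s^2 + 3*s + 8)
[2] add H3, H4 (parallel); result (4*s)/(2*s^2 - 3*s + 1)
[3] collapse the loop ([H1/(1+H1*H2)] forward, (H3+H4) return); result (-4*s^3 + 2*s^2 + 4*s - 2)/(2*s^4 + 3*s^3 - 29*s + 8)
Step 3 gives the overall T(s). Then T(0) = -2/8 = -1/4.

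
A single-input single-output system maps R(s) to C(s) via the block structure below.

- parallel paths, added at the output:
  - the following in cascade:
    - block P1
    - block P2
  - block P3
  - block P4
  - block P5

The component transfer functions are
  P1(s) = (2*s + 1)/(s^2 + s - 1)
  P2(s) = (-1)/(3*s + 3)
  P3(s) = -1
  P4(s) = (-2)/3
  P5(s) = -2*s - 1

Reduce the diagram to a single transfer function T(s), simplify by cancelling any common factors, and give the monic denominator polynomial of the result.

1. series reduction of P1, P2 gives (-2*s - 1)/(3*s^3 + 6*s^2 - 3)
2. sum the parallel branches (P1*P2), P3, P4, P5 gives (-6*s^4 - 20*s^3 - 16*s^2 + 4*s + 7)/(3*s^3 + 6*s^2 - 3)
Step 2 gives the fully reduced T(s), with no common factor left to cancel. The denominator's leading coefficient is 3, so divide each of its coefficients by 3 to get the monic form.

Therefore the answer is s^3 + 2*s^2 - 1.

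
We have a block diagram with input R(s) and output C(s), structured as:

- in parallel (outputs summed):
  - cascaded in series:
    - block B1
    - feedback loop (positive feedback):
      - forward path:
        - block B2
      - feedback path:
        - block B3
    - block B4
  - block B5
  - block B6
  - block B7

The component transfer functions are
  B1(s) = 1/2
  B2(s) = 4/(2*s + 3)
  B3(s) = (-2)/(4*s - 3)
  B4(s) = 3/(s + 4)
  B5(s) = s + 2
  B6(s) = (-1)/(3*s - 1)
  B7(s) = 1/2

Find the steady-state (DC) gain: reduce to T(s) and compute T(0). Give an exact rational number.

First reduce the diagram to T(s).

(1) feedback reduction of B2, B3 gives (16*s - 12)/(8*s^2 + 6*s - 1)
(2) combine B1, [B2/(1-B2*B3)], B4 in series gives (24*s - 18)/(8*s^3 + 38*s^2 + 23*s - 4)
(3) reduce the parallel group (B1*[B2/(1-B2*B3)]*B4), B5, B6, B7 gives (48*s^5 + 332*s^4 + 576*s^3 + 153*s^2 - 369*s + 64)/(48*s^4 + 212*s^3 + 62*s^2 - 70*s + 8)
Step 3 gives the overall T(s). Then T(0) = 64/8 = 8.

Answer: 8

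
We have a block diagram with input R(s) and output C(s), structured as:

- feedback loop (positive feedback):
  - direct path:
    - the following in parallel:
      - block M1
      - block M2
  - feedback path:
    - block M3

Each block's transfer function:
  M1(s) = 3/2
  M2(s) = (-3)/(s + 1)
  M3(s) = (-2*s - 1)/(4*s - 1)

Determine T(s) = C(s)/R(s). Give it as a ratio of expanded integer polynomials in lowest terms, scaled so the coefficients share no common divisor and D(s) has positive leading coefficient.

Step 1. sum the parallel branches M1, M2: (3*s - 3)/(2*s + 2)
Step 2. reduce the feedback loop with forward (M1+M2) and return M3, giving the overall T(s)

Therefore the answer is (12*s^2 - 15*s + 3)/(14*s^2 + 3*s - 5).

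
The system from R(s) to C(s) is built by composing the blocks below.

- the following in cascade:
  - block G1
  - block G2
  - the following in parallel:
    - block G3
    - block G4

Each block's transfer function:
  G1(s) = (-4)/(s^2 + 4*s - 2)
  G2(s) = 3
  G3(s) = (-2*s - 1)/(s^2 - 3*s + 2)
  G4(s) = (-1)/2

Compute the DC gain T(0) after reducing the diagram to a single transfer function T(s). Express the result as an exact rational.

Answer: -6

Working:
Step 1. add G3, G4 (parallel) -> (-s^2 - s - 4)/(2*s^2 - 6*s + 4)
Step 2. reduce the series chain G1, G2, (G3+G4) -> (6*s^2 + 6*s + 24)/(s^4 + s^3 - 12*s^2 + 14*s - 4)
Step 2 gives the overall T(s). Then T(0) = 24/(-4) = -6.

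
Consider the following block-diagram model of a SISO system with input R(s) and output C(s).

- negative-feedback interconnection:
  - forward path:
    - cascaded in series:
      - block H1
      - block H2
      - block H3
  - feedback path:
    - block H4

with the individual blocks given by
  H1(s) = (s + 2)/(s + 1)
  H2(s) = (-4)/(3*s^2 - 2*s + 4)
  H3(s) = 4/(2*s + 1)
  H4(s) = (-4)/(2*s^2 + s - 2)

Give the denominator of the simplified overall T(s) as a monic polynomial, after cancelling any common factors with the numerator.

First reduce the diagram to T(s).

[1] series reduction of H1, H2, H3; result (-16*s - 32)/(6*s^4 + 5*s^3 + 5*s^2 + 10*s + 4)
[2] apply the feedback formula to (H1*H2*H3), H4; result (-32*s^3 - 80*s^2 + 64)/(12*s^6 + 16*s^5 + 3*s^4 + 15*s^3 + 8*s^2 + 48*s + 120)
No further cancellation is possible in the step-2 result, so that is T(s). Its denominator becomes monic after dividing by the leading coefficient 12.

Answer: s^6 + 4*s^5/3 + s^4/4 + 5*s^3/4 + 2*s^2/3 + 4*s + 10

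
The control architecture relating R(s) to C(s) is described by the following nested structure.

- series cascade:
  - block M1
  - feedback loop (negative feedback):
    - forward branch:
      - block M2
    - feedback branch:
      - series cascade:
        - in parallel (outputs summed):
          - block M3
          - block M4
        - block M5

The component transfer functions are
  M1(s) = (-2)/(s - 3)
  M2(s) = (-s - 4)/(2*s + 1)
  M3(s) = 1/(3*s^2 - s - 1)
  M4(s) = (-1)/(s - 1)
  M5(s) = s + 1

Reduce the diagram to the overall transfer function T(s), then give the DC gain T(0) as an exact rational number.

Step 1 - combine M3, M4 in parallel; result (-3*s^2 + 2*s)/(3*s^3 - 4*s^2 + 1)
Step 2 - combine (M3+M4), M5 in series; result (-3*s^3 - s^2 + 2*s)/(3*s^3 - 4*s^2 + 1)
Step 3 - feedback reduction of M2, ((M3+M4)*M5); result (-3*s^4 - 8*s^3 + 16*s^2 - s - 4)/(9*s^4 + 8*s^3 - 2*s^2 - 6*s + 1)
Step 4 - combine M1, [M2/(1+M2*((M3+M4)*M5))] in series; result (6*s^4 + 16*s^3 - 32*s^2 + 2*s + 8)/(9*s^5 - 19*s^4 - 26*s^3 + 19*s - 3)
Step 4 gives the overall T(s). Then T(0) = 8/(-3) = -8/3.

Final answer: -8/3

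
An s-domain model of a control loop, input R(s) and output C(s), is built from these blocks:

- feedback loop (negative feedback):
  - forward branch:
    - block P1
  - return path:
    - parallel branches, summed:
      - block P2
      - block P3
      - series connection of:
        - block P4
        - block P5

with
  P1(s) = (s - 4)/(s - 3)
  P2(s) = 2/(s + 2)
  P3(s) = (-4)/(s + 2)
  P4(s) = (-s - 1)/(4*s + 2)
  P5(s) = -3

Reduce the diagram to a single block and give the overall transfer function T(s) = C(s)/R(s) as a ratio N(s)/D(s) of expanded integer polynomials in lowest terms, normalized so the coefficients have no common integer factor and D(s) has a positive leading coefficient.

The answer is (4*s^3 - 6*s^2 - 36*s - 16)/(7*s^3 - 13*s^2 - 28*s - 20).

Reasoning:
1. reduce the series chain P4, P5 gives (3*s + 3)/(4*s + 2)
2. sum the parallel branches P2, P3, (P4*P5) gives (3*s^2 + s + 2)/(4*s^2 + 10*s + 4)
3. apply the feedback formula to P1, (P2+P3+(P4*P5)): this yields T(s), and no further normalization is needed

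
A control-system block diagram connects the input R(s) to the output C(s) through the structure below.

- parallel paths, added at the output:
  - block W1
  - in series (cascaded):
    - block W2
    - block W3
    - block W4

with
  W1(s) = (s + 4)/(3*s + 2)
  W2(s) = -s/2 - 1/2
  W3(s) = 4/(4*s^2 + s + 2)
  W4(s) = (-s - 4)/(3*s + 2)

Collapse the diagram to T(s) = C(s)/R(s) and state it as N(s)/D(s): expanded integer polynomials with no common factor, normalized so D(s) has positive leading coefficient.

Step 1. series reduction of W2, W3, W4 -> (2*s^2 + 10*s + 8)/(12*s^3 + 11*s^2 + 8*s + 4)
Step 2. add W1, (W2*W3*W4) (parallel), giving the overall T(s)

Therefore the answer is (4*s^3 + 19*s^2 + 16*s + 16)/(12*s^3 + 11*s^2 + 8*s + 4).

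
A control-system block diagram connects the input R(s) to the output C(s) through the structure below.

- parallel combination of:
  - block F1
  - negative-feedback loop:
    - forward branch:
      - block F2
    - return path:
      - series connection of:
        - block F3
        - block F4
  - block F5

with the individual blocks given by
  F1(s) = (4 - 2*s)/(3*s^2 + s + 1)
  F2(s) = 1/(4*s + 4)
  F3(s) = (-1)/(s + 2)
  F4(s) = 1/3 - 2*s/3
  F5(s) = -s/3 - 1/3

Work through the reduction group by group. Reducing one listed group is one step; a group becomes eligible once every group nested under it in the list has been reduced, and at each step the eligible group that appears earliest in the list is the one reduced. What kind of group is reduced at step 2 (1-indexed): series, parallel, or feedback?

Step 1: cascade F3, F4
Step 2: apply the feedback formula to F2, (F3*F4)
Step 3: combine F1, [F2/(1+F2*(F3*F4))], F5 in parallel
The group at step 2 is a feedback group.

Final answer: feedback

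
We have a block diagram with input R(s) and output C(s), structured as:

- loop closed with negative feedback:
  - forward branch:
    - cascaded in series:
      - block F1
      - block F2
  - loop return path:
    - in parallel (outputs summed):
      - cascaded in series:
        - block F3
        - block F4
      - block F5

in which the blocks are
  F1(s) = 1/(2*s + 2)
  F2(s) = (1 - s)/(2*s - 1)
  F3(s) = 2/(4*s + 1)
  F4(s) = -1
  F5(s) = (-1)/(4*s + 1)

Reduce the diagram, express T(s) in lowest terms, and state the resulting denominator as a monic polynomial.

Answer: s^3 + 3*s^2/4 - 3*s/16 - 5/16

Working:
(1) cascade F1, F2 gives (1 - s)/(4*s^2 + 2*s - 2)
(2) multiply F3, F4 (series) gives (-2)/(4*s + 1)
(3) combine (F3*F4), F5 in parallel gives (-3)/(4*s + 1)
(4) close the feedback loop around (F1*F2), ((F3*F4)+F5) gives (-4*s^2 + 3*s + 1)/(16*s^3 + 12*s^2 - 3*s - 5)
T(s) is the step-4 result (common factors already cancelled). Leading coefficient of the denominator: 16. Divide through by 16 for the monic polynomial.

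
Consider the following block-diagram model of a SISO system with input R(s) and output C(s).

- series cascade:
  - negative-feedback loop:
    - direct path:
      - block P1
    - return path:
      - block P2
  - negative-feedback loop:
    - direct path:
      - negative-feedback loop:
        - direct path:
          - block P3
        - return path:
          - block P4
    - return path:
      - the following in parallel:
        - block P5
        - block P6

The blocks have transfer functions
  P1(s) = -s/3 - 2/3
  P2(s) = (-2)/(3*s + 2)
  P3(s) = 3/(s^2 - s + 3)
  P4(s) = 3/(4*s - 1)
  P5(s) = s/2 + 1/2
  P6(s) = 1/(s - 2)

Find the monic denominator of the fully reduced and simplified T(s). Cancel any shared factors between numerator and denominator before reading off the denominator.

[1] apply the feedback formula to P1, P2 gives (-3*s^2 - 8*s - 4)/(11*s + 10)
[2] close the feedback loop around P3, P4 gives (12*s - 3)/(4*s^3 - 5*s^2 + 13*s + 6)
[3] reduce the parallel group P5, P6 gives (s^2 - s)/(2*s - 4)
[4] apply the feedback formula to [P3/(1+P3*P4)], (P5+P6) gives (24*s^2 - 54*s + 12)/(8*s^4 - 14*s^3 + 31*s^2 - 37*s - 24)
[5] multiply [P1/(1+P1*P2)], [[P3/(1+P3*P4)]/(1+[P3/(1+P3*P4)]*(P5+P6))] (series) gives (-72*s^4 - 30*s^3 + 300*s^2 + 120*s - 48)/(88*s^5 - 74*s^4 + 201*s^3 - 97*s^2 - 634*s - 240)
The result of step 5 is T(s) in lowest terms. Its denominator has leading coefficient 88; dividing the denominator through by 88 makes it monic.

Answer: s^5 - 37*s^4/44 + 201*s^3/88 - 97*s^2/88 - 317*s/44 - 30/11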